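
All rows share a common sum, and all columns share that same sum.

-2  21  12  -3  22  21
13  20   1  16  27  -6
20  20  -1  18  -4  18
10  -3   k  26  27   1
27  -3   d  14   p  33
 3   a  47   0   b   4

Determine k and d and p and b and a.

Rows 1 and 2 both sum to 71, so that's the common total.
Column 2: 21 + 20 + 20 − 3 − 3 = 55, so its missing entry is 71 − 55 = 16.
Row 6: 3 + 16 + 47 + 0 + 4 = 70, so its missing entry is 71 − 70 = 1.
Column 5: 22 + 27 − 4 + 27 + 1 = 73, so its missing entry is 71 − 73 = -2.
Row 5: 27 − 3 + 14 − 2 + 33 = 69, so its missing entry is 71 − 69 = 2.
Row 4: 10 − 3 + 26 + 27 + 1 = 61, so its missing entry is 71 − 61 = 10.

k = 10, d = 2, p = -2, b = 1, a = 16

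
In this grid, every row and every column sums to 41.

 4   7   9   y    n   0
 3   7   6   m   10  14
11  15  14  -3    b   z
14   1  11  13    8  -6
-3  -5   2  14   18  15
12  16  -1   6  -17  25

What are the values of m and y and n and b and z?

m = 1, y = 10, n = 11, b = 11, z = -7

Column 6 has 0 + 14 − 6 + 15 + 25 = 48; the blank must be 41 − 48 = -7.
Row 3 has 11 + 15 + 14 − 3 − 7 = 30; the blank must be 41 − 30 = 11.
Column 5 has 10 + 11 + 8 + 18 − 17 = 30; the blank must be 41 − 30 = 11.
Row 1 has 4 + 7 + 9 + 11 + 0 = 31; the blank must be 41 − 31 = 10.
Row 2 has 3 + 7 + 6 + 10 + 14 = 40; the blank must be 41 − 40 = 1.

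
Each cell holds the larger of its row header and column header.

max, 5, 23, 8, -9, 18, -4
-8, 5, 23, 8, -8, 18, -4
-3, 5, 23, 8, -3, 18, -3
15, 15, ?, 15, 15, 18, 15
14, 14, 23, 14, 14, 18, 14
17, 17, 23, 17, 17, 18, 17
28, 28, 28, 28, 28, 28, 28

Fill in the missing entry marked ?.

23

max(15, 23) = 23.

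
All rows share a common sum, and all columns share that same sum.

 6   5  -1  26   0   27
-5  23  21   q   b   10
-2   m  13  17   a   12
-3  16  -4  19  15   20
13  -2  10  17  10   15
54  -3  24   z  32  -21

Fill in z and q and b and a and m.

z = -23, q = 7, b = 7, a = -1, m = 24

Rows 1 and 4 both sum to 63, so that's the common total.
Column 2: 5 + 23 + 16 − 2 − 3 = 39, so its missing entry is 63 − 39 = 24.
Row 3: -2 + 24 + 13 + 17 + 12 = 64, so its missing entry is 63 − 64 = -1.
Column 5: 0 − 1 + 15 + 10 + 32 = 56, so its missing entry is 63 − 56 = 7.
Row 6: 54 − 3 + 24 + 32 − 21 = 86, so its missing entry is 63 − 86 = -23.
Row 2: -5 + 23 + 21 + 7 + 10 = 56, so its missing entry is 63 − 56 = 7.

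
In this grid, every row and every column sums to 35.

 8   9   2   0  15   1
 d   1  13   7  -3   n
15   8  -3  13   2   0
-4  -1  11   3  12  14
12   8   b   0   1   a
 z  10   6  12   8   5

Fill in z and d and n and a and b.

The known cells in column 3 total 29, leaving 35 − 29 = 6 for the blank.
The known cells in row 5 total 27, leaving 35 − 27 = 8 for the blank.
The known cells in column 6 total 28, leaving 35 − 28 = 7 for the blank.
The known cells in row 6 total 41, leaving 35 − 41 = -6 for the blank.
The known cells in row 2 total 25, leaving 35 − 25 = 10 for the blank.

z = -6, d = 10, n = 7, a = 8, b = 6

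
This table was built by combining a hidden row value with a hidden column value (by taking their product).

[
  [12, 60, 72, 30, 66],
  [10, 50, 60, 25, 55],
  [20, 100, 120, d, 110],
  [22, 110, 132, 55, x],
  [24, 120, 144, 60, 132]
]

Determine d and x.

Each row is a constant multiple of every other row — this is a multiplication table with the headers hidden.
Row 3 is 100/60 = 5/3 times row 1, so its entry in column 4 is 30 × 5/3 = 50.
Row 4 is 110/60 = 11/6 times row 1, so its entry in column 5 is 66 × 11/6 = 121.

d = 50, x = 121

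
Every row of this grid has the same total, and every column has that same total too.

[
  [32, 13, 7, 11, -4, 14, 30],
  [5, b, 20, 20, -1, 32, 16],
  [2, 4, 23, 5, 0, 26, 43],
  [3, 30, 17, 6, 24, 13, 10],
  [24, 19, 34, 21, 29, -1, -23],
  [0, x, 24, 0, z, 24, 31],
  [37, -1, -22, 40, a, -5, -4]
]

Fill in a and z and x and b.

a = 58, z = -3, x = 27, b = 11

Rows 1 and 3 both sum to 103, so that's the common total.
Row 7: 37 − 1 − 22 + 40 − 5 − 4 = 45, so its missing entry is 103 − 45 = 58.
Column 5: -4 − 1 + 0 + 24 + 29 + 58 = 106, so its missing entry is 103 − 106 = -3.
Row 6: 0 + 24 + 0 − 3 + 24 + 31 = 76, so its missing entry is 103 − 76 = 27.
Row 2: 5 + 20 + 20 − 1 + 32 + 16 = 92, so its missing entry is 103 − 92 = 11.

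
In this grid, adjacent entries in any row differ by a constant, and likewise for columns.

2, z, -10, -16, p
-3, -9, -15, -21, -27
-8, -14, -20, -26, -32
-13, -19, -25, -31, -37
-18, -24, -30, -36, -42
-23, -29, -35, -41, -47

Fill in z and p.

Along each row the entries change by -6 per step; down each column they change by -5.
Row 1: from 2 at column 1, stepping by -6 to column 2 gives -4.
Row 1: from 2 at column 1, stepping by -6 to column 5 gives -22.

z = -4, p = -22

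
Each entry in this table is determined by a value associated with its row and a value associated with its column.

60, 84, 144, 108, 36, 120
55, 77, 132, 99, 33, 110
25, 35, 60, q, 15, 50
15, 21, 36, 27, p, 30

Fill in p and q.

Each row is a constant multiple of every other row — this is a multiplication table with the headers hidden.
Row 4 is 30/120 = 1/4 times row 1, so its entry in column 5 is 36 × 1/4 = 9.
Row 3 is 50/120 = 5/12 times row 1, so its entry in column 4 is 108 × 5/12 = 45.

p = 9, q = 45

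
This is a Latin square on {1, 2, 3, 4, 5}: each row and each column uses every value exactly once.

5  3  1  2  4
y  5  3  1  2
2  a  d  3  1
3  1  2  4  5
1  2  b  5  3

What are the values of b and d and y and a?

b = 4, d = 5, y = 4, a = 4

Cell (2,1): row 2 already has {1, 2, 3, 5} → 4.
At (row 3, col 2): column 2 already has {1, 2, 3, 5}, so the value is 4.
At (row 5, col 3): row 5 already has {1, 2, 3, 5}, so the value is 4.
Cell (3,3): row 3 already has {1, 2, 3, 4} → 5.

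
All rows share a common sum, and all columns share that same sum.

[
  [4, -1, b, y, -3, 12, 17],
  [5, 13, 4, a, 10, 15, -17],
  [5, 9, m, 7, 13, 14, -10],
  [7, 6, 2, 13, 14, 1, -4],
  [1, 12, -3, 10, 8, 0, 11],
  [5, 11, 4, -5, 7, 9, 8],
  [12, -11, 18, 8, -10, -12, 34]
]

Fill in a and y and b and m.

Rows 4 and 5 both sum to 39, so that's the common total.
Row 2 has 5 + 13 + 4 + 10 + 15 − 17 = 30; the blank must be 39 − 30 = 9.
Column 4 has 9 + 7 + 13 + 10 − 5 + 8 = 42; the blank must be 39 − 42 = -3.
Row 1 has 4 − 1 − 3 − 3 + 12 + 17 = 26; the blank must be 39 − 26 = 13.
Row 3 has 5 + 9 + 7 + 13 + 14 − 10 = 38; the blank must be 39 − 38 = 1.

a = 9, y = -3, b = 13, m = 1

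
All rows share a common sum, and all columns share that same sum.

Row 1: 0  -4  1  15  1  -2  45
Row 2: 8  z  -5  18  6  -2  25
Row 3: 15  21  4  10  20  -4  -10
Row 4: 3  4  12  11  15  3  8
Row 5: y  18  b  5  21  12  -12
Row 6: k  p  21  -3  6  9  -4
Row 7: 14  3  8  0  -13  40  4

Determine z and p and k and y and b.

z = 6, p = 8, k = 19, y = -3, b = 15

Rows 1 and 3 both sum to 56, so that's the common total.
Row 2: 8 − 5 + 18 + 6 − 2 + 25 = 50, so its missing entry is 56 − 50 = 6.
Column 2: -4 + 6 + 21 + 4 + 18 + 3 = 48, so its missing entry is 56 − 48 = 8.
Column 3: 1 − 5 + 4 + 12 + 21 + 8 = 41, so its missing entry is 56 − 41 = 15.
Row 5: 18 + 15 + 5 + 21 + 12 − 12 = 59, so its missing entry is 56 − 59 = -3.
Row 6: 8 + 21 − 3 + 6 + 9 − 4 = 37, so its missing entry is 56 − 37 = 19.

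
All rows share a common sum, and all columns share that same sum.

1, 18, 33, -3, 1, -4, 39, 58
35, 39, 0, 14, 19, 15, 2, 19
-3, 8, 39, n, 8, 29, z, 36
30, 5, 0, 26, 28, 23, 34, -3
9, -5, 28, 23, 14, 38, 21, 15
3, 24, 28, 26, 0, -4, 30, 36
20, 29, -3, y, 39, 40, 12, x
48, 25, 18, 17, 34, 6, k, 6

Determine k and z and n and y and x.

Rows 1 and 2 both sum to 143, so that's the common total.
Column 8: 58 + 19 + 36 − 3 + 15 + 36 + 6 = 167, so its missing entry is 143 − 167 = -24.
Row 8: 48 + 25 + 18 + 17 + 34 + 6 + 6 = 154, so its missing entry is 143 − 154 = -11.
Column 7: 39 + 2 + 34 + 21 + 30 + 12 − 11 = 127, so its missing entry is 143 − 127 = 16.
Row 3: -3 + 8 + 39 + 8 + 29 + 16 + 36 = 133, so its missing entry is 143 − 133 = 10.
Row 7: 20 + 29 − 3 + 39 + 40 + 12 − 24 = 113, so its missing entry is 143 − 113 = 30.

k = -11, z = 16, n = 10, y = 30, x = -24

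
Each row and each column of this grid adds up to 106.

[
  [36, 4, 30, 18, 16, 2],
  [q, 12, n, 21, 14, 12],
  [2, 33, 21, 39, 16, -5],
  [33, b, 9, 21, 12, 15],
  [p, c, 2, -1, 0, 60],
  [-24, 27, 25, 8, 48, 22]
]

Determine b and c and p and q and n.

b = 16, c = 14, p = 31, q = 28, n = 19

Column 3 has 30 + 21 + 9 + 2 + 25 = 87; the blank must be 106 − 87 = 19.
Row 4 has 33 + 9 + 21 + 12 + 15 = 90; the blank must be 106 − 90 = 16.
Row 2 has 12 + 19 + 21 + 14 + 12 = 78; the blank must be 106 − 78 = 28.
Column 1 has 36 + 28 + 2 + 33 − 24 = 75; the blank must be 106 − 75 = 31.
Row 5 has 31 + 2 − 1 + 0 + 60 = 92; the blank must be 106 − 92 = 14.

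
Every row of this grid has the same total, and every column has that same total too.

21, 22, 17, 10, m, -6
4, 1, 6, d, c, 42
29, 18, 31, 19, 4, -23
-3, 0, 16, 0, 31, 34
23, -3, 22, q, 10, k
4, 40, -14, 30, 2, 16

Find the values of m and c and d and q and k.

Rows 3 and 4 both sum to 78, so that's the common total.
Row 1: 21 + 22 + 17 + 10 − 6 = 64, so its missing entry is 78 − 64 = 14.
Column 5: 14 + 4 + 31 + 10 + 2 = 61, so its missing entry is 78 − 61 = 17.
Column 6: -6 + 42 − 23 + 34 + 16 = 63, so its missing entry is 78 − 63 = 15.
Row 5: 23 − 3 + 22 + 10 + 15 = 67, so its missing entry is 78 − 67 = 11.
Row 2: 4 + 1 + 6 + 17 + 42 = 70, so its missing entry is 78 − 70 = 8.

m = 14, c = 17, d = 8, q = 11, k = 15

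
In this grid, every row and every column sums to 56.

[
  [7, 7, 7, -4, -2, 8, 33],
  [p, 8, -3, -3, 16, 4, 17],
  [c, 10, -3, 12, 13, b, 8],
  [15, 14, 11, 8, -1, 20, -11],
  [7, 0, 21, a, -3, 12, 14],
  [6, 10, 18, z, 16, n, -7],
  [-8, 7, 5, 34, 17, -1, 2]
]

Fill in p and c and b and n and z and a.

The known cells in row 5 total 51, leaving 56 − 51 = 5 for the blank.
The known cells in column 4 total 52, leaving 56 − 52 = 4 for the blank.
The known cells in row 6 total 47, leaving 56 − 47 = 9 for the blank.
The known cells in row 2 total 39, leaving 56 − 39 = 17 for the blank.
The known cells in column 1 total 44, leaving 56 − 44 = 12 for the blank.
The known cells in row 3 total 52, leaving 56 − 52 = 4 for the blank.

p = 17, c = 12, b = 4, n = 9, z = 4, a = 5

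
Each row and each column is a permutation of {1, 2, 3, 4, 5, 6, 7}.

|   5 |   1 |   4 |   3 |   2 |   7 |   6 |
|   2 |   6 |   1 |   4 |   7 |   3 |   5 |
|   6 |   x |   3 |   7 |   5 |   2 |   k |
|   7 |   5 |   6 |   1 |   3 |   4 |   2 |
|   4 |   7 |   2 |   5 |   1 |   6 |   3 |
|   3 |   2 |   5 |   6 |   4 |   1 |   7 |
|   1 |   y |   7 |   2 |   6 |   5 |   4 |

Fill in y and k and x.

For row 7, column 2: row 7 already has {1, 2, 4, 5, 6, 7}; that leaves 3.
For row 3, column 7: column 7 already has {2, 3, 4, 5, 6, 7}; that leaves 1.
At (row 3, col 2): row 3 already has {1, 2, 3, 5, 6, 7}, so the value is 4.

y = 3, k = 1, x = 4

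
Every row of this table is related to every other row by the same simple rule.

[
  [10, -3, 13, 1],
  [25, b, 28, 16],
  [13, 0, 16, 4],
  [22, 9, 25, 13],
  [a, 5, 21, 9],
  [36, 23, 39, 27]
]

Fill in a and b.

The difference between any two rows is the same in every column — this is an addition table with the headers hidden.
Row 5 minus row 1 is 9 − 1 = 8, so its entry in column 1 is 10 + 8 = 18.
Row 2 minus row 1 is 16 − 1 = 15, so its entry in column 2 is -3 + 15 = 12.

a = 18, b = 12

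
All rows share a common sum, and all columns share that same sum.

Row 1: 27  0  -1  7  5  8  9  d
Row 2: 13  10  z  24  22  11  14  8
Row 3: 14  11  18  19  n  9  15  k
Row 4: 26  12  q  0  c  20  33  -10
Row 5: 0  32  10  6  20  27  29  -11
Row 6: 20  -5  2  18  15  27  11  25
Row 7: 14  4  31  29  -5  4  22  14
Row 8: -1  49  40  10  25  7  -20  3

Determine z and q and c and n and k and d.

z = 11, q = 2, c = 30, n = 1, k = 26, d = 58

Rows 5 and 6 both sum to 113, so that's the common total.
Row 1: 27 + 0 − 1 + 7 + 5 + 8 + 9 = 55, so its missing entry is 113 − 55 = 58.
Row 2: 13 + 10 + 24 + 22 + 11 + 14 + 8 = 102, so its missing entry is 113 − 102 = 11.
Column 8: 58 + 8 − 10 − 11 + 25 + 14 + 3 = 87, so its missing entry is 113 − 87 = 26.
Row 3: 14 + 11 + 18 + 19 + 9 + 15 + 26 = 112, so its missing entry is 113 − 112 = 1.
Column 5: 5 + 22 + 1 + 20 + 15 − 5 + 25 = 83, so its missing entry is 113 − 83 = 30.
Row 4: 26 + 12 + 0 + 30 + 20 + 33 − 10 = 111, so its missing entry is 113 − 111 = 2.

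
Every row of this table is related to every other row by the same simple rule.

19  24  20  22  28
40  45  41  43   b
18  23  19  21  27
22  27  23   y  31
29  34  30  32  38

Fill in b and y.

The difference between any two rows is the same in every column — this is an addition table with the headers hidden.
Row 2 minus row 1 is 40 − 19 = 21, so its entry in column 5 is 28 + 21 = 49.
Row 4 minus row 1 is 22 − 19 = 3, so its entry in column 4 is 22 + 3 = 25.

b = 49, y = 25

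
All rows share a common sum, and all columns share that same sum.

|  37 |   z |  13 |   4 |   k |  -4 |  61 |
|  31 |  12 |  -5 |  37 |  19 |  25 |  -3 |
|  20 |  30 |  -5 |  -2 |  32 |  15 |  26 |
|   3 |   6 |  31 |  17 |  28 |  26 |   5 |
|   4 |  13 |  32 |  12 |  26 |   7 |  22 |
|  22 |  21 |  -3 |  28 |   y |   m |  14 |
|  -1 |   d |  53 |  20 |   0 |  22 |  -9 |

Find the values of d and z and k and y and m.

Rows 2 and 3 both sum to 116, so that's the common total.
Column 6 has -4 + 25 + 15 + 26 + 7 + 22 = 91; the blank must be 116 − 91 = 25.
Row 7 has -1 + 53 + 20 + 0 + 22 − 9 = 85; the blank must be 116 − 85 = 31.
Column 2 has 12 + 30 + 6 + 13 + 21 + 31 = 113; the blank must be 116 − 113 = 3.
Row 1 has 37 + 3 + 13 + 4 − 4 + 61 = 114; the blank must be 116 − 114 = 2.
Row 6 has 22 + 21 − 3 + 28 + 25 + 14 = 107; the blank must be 116 − 107 = 9.

d = 31, z = 3, k = 2, y = 9, m = 25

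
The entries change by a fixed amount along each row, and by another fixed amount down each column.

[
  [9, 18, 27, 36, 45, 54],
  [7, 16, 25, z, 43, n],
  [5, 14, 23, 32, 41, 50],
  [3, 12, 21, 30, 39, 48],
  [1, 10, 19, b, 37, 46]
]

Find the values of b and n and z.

b = 28, n = 52, z = 34

Along each row the entries change by 9 per step; down each column they change by -2.
Row 5: from 1 at column 1, stepping by 9 to column 4 gives 28.
Row 2: from 7 at column 1, stepping by 9 to column 6 gives 52.
Row 2: from 7 at column 1, stepping by 9 to column 4 gives 34.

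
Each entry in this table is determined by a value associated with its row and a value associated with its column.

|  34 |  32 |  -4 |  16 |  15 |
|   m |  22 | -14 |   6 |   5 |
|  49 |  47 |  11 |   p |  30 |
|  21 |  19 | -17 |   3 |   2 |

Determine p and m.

p = 31, m = 24

The difference between any two rows is the same in every column — this is an addition table with the headers hidden.
Row 3 minus row 1 is 47 − 32 = 15, so its entry in column 4 is 16 + 15 = 31.
Row 2 minus row 1 is 22 − 32 = -10, so its entry in column 1 is 34 + (-10) = 24.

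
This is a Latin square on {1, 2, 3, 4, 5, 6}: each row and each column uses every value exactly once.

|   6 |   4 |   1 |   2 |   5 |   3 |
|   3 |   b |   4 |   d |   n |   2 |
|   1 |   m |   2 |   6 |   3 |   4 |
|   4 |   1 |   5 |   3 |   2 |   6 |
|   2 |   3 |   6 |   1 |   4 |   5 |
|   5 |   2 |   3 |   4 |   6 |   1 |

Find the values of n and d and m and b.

For row 2, column 4: column 4 already has {1, 2, 3, 4, 6}; that leaves 5.
Cell (3,2): row 3 already has {1, 2, 3, 4, 6} → 5.
For row 2, column 2: column 2 already has {1, 2, 3, 4, 5}; that leaves 6.
Cell (2,5): row 2 already has {2, 3, 4, 5, 6} → 1.

n = 1, d = 5, m = 5, b = 6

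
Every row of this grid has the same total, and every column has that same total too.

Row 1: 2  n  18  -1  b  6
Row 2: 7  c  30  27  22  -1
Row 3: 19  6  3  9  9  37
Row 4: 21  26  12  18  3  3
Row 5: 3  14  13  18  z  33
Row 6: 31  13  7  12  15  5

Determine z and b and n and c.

z = 2, b = 32, n = 26, c = -2

Rows 3 and 4 both sum to 83, so that's the common total.
The known cells in row 5 total 81, leaving 83 − 81 = 2 for the blank.
The known cells in row 2 total 85, leaving 83 − 85 = -2 for the blank.
The known cells in column 5 total 51, leaving 83 − 51 = 32 for the blank.
The known cells in row 1 total 57, leaving 83 − 57 = 26 for the blank.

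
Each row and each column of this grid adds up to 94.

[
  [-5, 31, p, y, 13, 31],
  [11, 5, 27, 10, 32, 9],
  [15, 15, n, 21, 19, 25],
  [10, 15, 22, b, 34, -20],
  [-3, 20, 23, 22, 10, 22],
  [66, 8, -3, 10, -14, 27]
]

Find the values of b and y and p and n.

b = 33, y = -2, p = 26, n = -1

The known cells in row 4 total 61, leaving 94 − 61 = 33 for the blank.
The known cells in row 3 total 95, leaving 94 − 95 = -1 for the blank.
The known cells in column 3 total 68, leaving 94 − 68 = 26 for the blank.
The known cells in row 1 total 96, leaving 94 − 96 = -2 for the blank.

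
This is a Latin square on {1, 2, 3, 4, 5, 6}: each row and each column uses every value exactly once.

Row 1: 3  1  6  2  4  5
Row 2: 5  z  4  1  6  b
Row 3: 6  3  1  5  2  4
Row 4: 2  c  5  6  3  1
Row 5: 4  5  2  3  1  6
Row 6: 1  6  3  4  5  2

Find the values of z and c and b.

z = 2, c = 4, b = 3

Cell (4,2): row 4 already has {1, 2, 3, 5, 6} → 4.
At (row 2, col 2): column 2 already has {1, 3, 4, 5, 6}, so the value is 2.
At (row 2, col 6): row 2 already has {1, 2, 4, 5, 6}, so the value is 3.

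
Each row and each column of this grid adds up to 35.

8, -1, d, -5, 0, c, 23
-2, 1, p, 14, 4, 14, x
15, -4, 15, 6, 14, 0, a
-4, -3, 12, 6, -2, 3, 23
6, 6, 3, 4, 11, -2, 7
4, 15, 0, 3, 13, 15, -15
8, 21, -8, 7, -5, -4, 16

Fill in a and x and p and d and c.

a = -11, x = -8, p = 12, d = 1, c = 9

Row 3: 15 − 4 + 15 + 6 + 14 + 0 = 46, so its missing entry is 35 − 46 = -11.
Column 6: 14 + 0 + 3 − 2 + 15 − 4 = 26, so its missing entry is 35 − 26 = 9.
Row 1: 8 − 1 − 5 + 0 + 9 + 23 = 34, so its missing entry is 35 − 34 = 1.
Column 3: 1 + 15 + 12 + 3 + 0 − 8 = 23, so its missing entry is 35 − 23 = 12.
Row 2: -2 + 1 + 12 + 14 + 4 + 14 = 43, so its missing entry is 35 − 43 = -8.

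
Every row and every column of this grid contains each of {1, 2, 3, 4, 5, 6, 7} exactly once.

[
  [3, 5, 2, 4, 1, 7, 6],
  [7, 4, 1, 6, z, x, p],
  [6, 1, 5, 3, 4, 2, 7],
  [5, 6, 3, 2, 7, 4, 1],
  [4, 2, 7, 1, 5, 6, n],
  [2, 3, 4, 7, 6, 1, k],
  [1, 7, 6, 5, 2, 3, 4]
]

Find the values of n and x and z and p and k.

n = 3, x = 5, z = 3, p = 2, k = 5

At (row 2, col 6): column 6 already has {1, 2, 3, 4, 6, 7}, so the value is 5.
At (row 5, col 7): row 5 already has {1, 2, 4, 5, 6, 7}, so the value is 3.
Cell (2,5): column 5 already has {1, 2, 4, 5, 6, 7} → 3.
Cell (6,7): row 6 already has {1, 2, 3, 4, 6, 7} → 5.
For row 2, column 7: row 2 already has {1, 3, 4, 5, 6, 7}; that leaves 2.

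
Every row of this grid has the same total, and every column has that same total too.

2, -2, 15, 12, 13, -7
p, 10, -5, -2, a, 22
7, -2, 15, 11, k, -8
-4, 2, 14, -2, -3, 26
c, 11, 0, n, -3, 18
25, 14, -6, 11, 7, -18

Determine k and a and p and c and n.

k = 10, a = 9, p = -1, c = 4, n = 3

Rows 1 and 4 both sum to 33, so that's the common total.
Row 3: 7 − 2 + 15 + 11 − 8 = 23, so its missing entry is 33 − 23 = 10.
Column 4: 12 − 2 + 11 − 2 + 11 = 30, so its missing entry is 33 − 30 = 3.
Row 5: 11 + 0 + 3 − 3 + 18 = 29, so its missing entry is 33 − 29 = 4.
Column 5: 13 + 10 − 3 − 3 + 7 = 24, so its missing entry is 33 − 24 = 9.
Row 2: 10 − 5 − 2 + 9 + 22 = 34, so its missing entry is 33 − 34 = -1.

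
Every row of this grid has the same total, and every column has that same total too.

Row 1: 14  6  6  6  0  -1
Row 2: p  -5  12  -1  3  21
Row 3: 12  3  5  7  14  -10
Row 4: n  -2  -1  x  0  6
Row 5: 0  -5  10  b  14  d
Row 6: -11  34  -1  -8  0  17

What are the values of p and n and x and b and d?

p = 1, n = 15, x = 13, b = 14, d = -2

Rows 1 and 3 both sum to 31, so that's the common total.
Column 6 has -1 + 21 − 10 + 6 + 17 = 33; the blank must be 31 − 33 = -2.
Row 5 has 0 − 5 + 10 + 14 − 2 = 17; the blank must be 31 − 17 = 14.
Column 4 has 6 − 1 + 7 + 14 − 8 = 18; the blank must be 31 − 18 = 13.
Row 4 has -2 − 1 + 13 + 0 + 6 = 16; the blank must be 31 − 16 = 15.
Row 2 has -5 + 12 − 1 + 3 + 21 = 30; the blank must be 31 − 30 = 1.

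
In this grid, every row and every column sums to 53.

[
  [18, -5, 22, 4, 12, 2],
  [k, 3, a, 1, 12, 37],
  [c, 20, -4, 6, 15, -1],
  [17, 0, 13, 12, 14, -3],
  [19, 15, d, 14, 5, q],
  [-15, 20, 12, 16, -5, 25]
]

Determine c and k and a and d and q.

The known cells in row 3 total 36, leaving 53 − 36 = 17 for the blank.
The known cells in column 6 total 60, leaving 53 − 60 = -7 for the blank.
The known cells in row 5 total 46, leaving 53 − 46 = 7 for the blank.
The known cells in column 3 total 50, leaving 53 − 50 = 3 for the blank.
The known cells in row 2 total 56, leaving 53 − 56 = -3 for the blank.

c = 17, k = -3, a = 3, d = 7, q = -7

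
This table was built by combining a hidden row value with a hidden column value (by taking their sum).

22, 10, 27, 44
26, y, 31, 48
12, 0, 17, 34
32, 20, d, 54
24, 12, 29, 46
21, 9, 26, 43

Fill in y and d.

y = 14, d = 37

The difference between any two rows is the same in every column — this is an addition table with the headers hidden.
Row 2 minus row 1 is 48 − 44 = 4, so its entry in column 2 is 10 + 4 = 14.
Row 4 minus row 1 is 54 − 44 = 10, so its entry in column 3 is 27 + 10 = 37.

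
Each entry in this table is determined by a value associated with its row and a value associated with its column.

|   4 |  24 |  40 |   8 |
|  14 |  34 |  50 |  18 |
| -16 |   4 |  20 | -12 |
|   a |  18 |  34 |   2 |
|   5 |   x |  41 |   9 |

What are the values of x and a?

The difference between any two rows is the same in every column — this is an addition table with the headers hidden.
Row 5 minus row 1 is 9 − 8 = 1, so its entry in column 2 is 24 + 1 = 25.
Row 4 minus row 1 is 2 − 8 = -6, so its entry in column 1 is 4 + (-6) = -2.

x = 25, a = -2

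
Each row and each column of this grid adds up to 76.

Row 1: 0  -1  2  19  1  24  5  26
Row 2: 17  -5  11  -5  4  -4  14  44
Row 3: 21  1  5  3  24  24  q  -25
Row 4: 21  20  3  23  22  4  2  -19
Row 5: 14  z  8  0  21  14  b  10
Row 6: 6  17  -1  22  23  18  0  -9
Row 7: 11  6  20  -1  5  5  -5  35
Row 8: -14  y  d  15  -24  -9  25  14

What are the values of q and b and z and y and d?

Row 3 has 21 + 1 + 5 + 3 + 24 + 24 − 25 = 53; the blank must be 76 − 53 = 23.
Column 7 has 5 + 14 + 23 + 2 + 0 − 5 + 25 = 64; the blank must be 76 − 64 = 12.
Column 3 has 2 + 11 + 5 + 3 + 8 − 1 + 20 = 48; the blank must be 76 − 48 = 28.
Row 8 has -14 + 28 + 15 − 24 − 9 + 25 + 14 = 35; the blank must be 76 − 35 = 41.
Row 5 has 14 + 8 + 0 + 21 + 14 + 12 + 10 = 79; the blank must be 76 − 79 = -3.

q = 23, b = 12, z = -3, y = 41, d = 28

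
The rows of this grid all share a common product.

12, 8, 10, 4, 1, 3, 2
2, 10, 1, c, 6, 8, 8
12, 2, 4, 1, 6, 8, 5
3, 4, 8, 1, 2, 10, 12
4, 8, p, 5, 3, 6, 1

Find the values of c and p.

Rows 1 and 3 each multiply to 23040, so every row has product 23040.
Row 2: 2×10×1×6×8×8 = 7680, so the missing entry is 23040 ÷ 7680 = 3.
Row 5: 4×8×5×3×6×1 = 2880, so the missing entry is 23040 ÷ 2880 = 8.

c = 3, p = 8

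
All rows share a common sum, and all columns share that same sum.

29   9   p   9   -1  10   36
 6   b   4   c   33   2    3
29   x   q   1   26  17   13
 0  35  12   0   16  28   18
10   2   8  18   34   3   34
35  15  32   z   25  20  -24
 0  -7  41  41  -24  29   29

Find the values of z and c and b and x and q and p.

Rows 4 and 5 both sum to 109, so that's the common total.
Row 1 has 29 + 9 + 9 − 1 + 10 + 36 = 92; the blank must be 109 − 92 = 17.
Column 3 has 17 + 4 + 12 + 8 + 32 + 41 = 114; the blank must be 109 − 114 = -5.
Row 3 has 29 − 5 + 1 + 26 + 17 + 13 = 81; the blank must be 109 − 81 = 28.
Column 2 has 9 + 28 + 35 + 2 + 15 − 7 = 82; the blank must be 109 − 82 = 27.
Row 6 has 35 + 15 + 32 + 25 + 20 − 24 = 103; the blank must be 109 − 103 = 6.
Row 2 has 6 + 27 + 4 + 33 + 2 + 3 = 75; the blank must be 109 − 75 = 34.

z = 6, c = 34, b = 27, x = 28, q = -5, p = 17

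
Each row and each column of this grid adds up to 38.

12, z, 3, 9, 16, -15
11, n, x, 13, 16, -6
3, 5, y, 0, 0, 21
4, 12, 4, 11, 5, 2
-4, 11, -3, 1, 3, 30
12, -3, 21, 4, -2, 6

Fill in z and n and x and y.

Row 1 has 12 + 3 + 9 + 16 − 15 = 25; the blank must be 38 − 25 = 13.
Column 2 has 13 + 5 + 12 + 11 − 3 = 38; the blank must be 38 − 38 = 0.
Row 2 has 11 + 0 + 13 + 16 − 6 = 34; the blank must be 38 − 34 = 4.
Row 3 has 3 + 5 + 0 + 0 + 21 = 29; the blank must be 38 − 29 = 9.

z = 13, n = 0, x = 4, y = 9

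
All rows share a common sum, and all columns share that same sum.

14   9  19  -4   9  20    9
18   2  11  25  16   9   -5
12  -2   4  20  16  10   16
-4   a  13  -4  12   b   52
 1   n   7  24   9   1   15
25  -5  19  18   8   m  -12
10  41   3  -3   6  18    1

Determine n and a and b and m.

Rows 1 and 2 both sum to 76, so that's the common total.
Row 6: 25 − 5 + 19 + 18 + 8 − 12 = 53, so its missing entry is 76 − 53 = 23.
Row 5: 1 + 7 + 24 + 9 + 1 + 15 = 57, so its missing entry is 76 − 57 = 19.
Column 2: 9 + 2 − 2 + 19 − 5 + 41 = 64, so its missing entry is 76 − 64 = 12.
Row 4: -4 + 12 + 13 − 4 + 12 + 52 = 81, so its missing entry is 76 − 81 = -5.

n = 19, a = 12, b = -5, m = 23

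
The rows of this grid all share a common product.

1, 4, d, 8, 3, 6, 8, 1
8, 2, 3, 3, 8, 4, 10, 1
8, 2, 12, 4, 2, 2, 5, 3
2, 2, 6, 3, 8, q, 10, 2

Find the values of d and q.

Rows 2 and 3 each multiply to 46080, so every row has product 46080.
Row 1: 1×4×8×3×6×8×1 = 4608, so the missing entry is 46080 ÷ 4608 = 10.
Row 4: 2×2×6×3×8×10×2 = 11520, so the missing entry is 46080 ÷ 11520 = 4.

d = 10, q = 4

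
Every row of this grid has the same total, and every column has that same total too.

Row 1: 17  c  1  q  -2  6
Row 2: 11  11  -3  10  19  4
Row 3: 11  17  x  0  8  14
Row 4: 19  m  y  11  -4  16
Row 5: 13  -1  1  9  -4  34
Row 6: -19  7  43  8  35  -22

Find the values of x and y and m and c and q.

x = 2, y = 8, m = 2, c = 16, q = 14

Rows 2 and 5 both sum to 52, so that's the common total.
The known cells in column 4 total 38, leaving 52 − 38 = 14 for the blank.
The known cells in row 1 total 36, leaving 52 − 36 = 16 for the blank.
The known cells in column 2 total 50, leaving 52 − 50 = 2 for the blank.
The known cells in row 3 total 50, leaving 52 − 50 = 2 for the blank.
The known cells in row 4 total 44, leaving 52 − 44 = 8 for the blank.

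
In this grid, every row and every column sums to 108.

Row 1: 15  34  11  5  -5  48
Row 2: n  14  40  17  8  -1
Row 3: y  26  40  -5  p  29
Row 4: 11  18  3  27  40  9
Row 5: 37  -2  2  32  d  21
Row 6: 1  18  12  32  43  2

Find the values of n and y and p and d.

Row 2: 14 + 40 + 17 + 8 − 1 = 78, so its missing entry is 108 − 78 = 30.
Column 1: 15 + 30 + 11 + 37 + 1 = 94, so its missing entry is 108 − 94 = 14.
Row 3: 14 + 26 + 40 − 5 + 29 = 104, so its missing entry is 108 − 104 = 4.
Row 5: 37 − 2 + 2 + 32 + 21 = 90, so its missing entry is 108 − 90 = 18.

n = 30, y = 14, p = 4, d = 18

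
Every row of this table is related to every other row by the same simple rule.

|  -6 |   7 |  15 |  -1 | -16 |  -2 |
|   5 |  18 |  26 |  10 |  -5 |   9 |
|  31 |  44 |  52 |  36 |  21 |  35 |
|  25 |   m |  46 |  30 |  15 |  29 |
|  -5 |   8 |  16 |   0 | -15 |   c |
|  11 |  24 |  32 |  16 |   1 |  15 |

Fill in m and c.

The difference between any two rows is the same in every column — this is an addition table with the headers hidden.
Row 4 minus row 1 is 15 − (-16) = 31, so its entry in column 2 is 7 + 31 = 38.
Row 5 minus row 1 is -15 − (-16) = 1, so its entry in column 6 is -2 + 1 = -1.

m = 38, c = -1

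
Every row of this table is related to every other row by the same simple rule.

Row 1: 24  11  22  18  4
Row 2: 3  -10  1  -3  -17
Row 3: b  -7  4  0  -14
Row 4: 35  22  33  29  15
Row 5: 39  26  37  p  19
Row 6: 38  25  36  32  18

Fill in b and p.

b = 6, p = 33

The difference between any two rows is the same in every column — this is an addition table with the headers hidden.
Row 3 minus row 1 is -14 − 4 = -18, so its entry in column 1 is 24 + (-18) = 6.
Row 5 minus row 1 is 19 − 4 = 15, so its entry in column 4 is 18 + 15 = 33.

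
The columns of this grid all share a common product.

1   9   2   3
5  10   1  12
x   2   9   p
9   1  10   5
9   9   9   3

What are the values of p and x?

p = 3, x = 4

Columns 2 and 3 each multiply to 1620, so every column has product 1620.
Column 4: 3×12×5×3 = 540, so the missing entry is 1620 ÷ 540 = 3.
Column 1: 1×5×9×9 = 405, so the missing entry is 1620 ÷ 405 = 4.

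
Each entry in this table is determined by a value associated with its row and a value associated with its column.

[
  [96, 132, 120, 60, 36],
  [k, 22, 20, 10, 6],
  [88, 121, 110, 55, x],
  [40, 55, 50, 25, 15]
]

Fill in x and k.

x = 33, k = 16

Each row is a constant multiple of every other row — this is a multiplication table with the headers hidden.
Row 3 is 110/120 = 11/12 times row 1, so its entry in column 5 is 36 × 11/12 = 33.
Row 2 is 20/120 = 1/6 times row 1, so its entry in column 1 is 96 × 1/6 = 16.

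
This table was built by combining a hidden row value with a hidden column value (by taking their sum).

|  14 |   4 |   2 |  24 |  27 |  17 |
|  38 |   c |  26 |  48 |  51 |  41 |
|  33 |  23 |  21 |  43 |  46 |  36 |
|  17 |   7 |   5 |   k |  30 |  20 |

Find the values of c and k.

c = 28, k = 27

The difference between any two rows is the same in every column — this is an addition table with the headers hidden.
Row 2 minus row 1 is 38 − 14 = 24, so its entry in column 2 is 4 + 24 = 28.
Row 4 minus row 1 is 17 − 14 = 3, so its entry in column 4 is 24 + 3 = 27.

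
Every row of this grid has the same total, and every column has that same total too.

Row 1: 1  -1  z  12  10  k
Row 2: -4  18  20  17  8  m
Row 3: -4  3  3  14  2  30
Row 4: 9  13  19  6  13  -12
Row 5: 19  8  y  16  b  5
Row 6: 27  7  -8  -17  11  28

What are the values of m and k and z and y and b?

Rows 3 and 4 both sum to 48, so that's the common total.
Column 5 has 10 + 8 + 2 + 13 + 11 = 44; the blank must be 48 − 44 = 4.
Row 2 has -4 + 18 + 20 + 17 + 8 = 59; the blank must be 48 − 59 = -11.
Row 5 has 19 + 8 + 16 + 4 + 5 = 52; the blank must be 48 − 52 = -4.
Column 3 has 20 + 3 + 19 − 4 − 8 = 30; the blank must be 48 − 30 = 18.
Row 1 has 1 − 1 + 18 + 12 + 10 = 40; the blank must be 48 − 40 = 8.

m = -11, k = 8, z = 18, y = -4, b = 4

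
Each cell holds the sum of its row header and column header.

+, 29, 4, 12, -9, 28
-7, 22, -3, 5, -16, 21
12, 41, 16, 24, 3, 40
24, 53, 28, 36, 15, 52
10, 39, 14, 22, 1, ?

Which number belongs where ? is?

10 + 28 = 38.

38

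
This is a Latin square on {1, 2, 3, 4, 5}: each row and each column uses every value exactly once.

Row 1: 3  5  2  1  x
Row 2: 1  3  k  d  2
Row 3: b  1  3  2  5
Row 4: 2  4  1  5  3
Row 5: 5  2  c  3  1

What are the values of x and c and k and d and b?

At (row 1, col 5): row 1 already has {1, 2, 3, 5}, so the value is 4.
For row 3, column 1: row 3 already has {1, 2, 3, 5}; that leaves 4.
At (row 5, col 3): row 5 already has {1, 2, 3, 5}, so the value is 4.
At (row 2, col 3): column 3 already has {1, 2, 3, 4}, so the value is 5.
For row 2, column 4: row 2 already has {1, 2, 3, 5}; that leaves 4.

x = 4, c = 4, k = 5, d = 4, b = 4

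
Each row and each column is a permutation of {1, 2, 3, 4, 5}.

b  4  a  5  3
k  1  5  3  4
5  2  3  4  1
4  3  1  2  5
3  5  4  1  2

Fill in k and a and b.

At (row 2, col 1): row 2 already has {1, 3, 4, 5}, so the value is 2.
For row 1, column 3: column 3 already has {1, 3, 4, 5}; that leaves 2.
Cell (1,1): row 1 already has {2, 3, 4, 5} → 1.

k = 2, a = 2, b = 1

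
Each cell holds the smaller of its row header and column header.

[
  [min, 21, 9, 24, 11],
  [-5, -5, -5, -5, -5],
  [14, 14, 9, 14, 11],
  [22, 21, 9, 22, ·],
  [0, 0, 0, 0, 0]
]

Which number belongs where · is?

min(22, 11) = 11.

11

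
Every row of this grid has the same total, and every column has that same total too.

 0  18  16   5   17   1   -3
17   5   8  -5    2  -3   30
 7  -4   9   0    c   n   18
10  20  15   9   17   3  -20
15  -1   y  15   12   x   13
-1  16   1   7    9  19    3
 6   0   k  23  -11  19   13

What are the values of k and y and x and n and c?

k = 4, y = 1, x = -1, n = 16, c = 8

Rows 1 and 2 both sum to 54, so that's the common total.
Row 7: 6 + 0 + 23 − 11 + 19 + 13 = 50, so its missing entry is 54 − 50 = 4.
Column 5: 17 + 2 + 17 + 12 + 9 − 11 = 46, so its missing entry is 54 − 46 = 8.
Column 3: 16 + 8 + 9 + 15 + 1 + 4 = 53, so its missing entry is 54 − 53 = 1.
Row 5: 15 − 1 + 1 + 15 + 12 + 13 = 55, so its missing entry is 54 − 55 = -1.
Row 3: 7 − 4 + 9 + 0 + 8 + 18 = 38, so its missing entry is 54 − 38 = 16.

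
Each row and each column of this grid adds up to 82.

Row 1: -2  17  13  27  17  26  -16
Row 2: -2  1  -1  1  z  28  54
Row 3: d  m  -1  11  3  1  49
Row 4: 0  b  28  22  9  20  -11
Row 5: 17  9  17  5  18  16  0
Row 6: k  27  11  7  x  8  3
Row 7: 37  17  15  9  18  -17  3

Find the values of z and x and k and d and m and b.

z = 1, x = 16, k = 10, d = 22, m = -3, b = 14

Row 4: 0 + 28 + 22 + 9 + 20 − 11 = 68, so its missing entry is 82 − 68 = 14.
Column 2: 17 + 1 + 14 + 9 + 27 + 17 = 85, so its missing entry is 82 − 85 = -3.
Row 3: -3 − 1 + 11 + 3 + 1 + 49 = 60, so its missing entry is 82 − 60 = 22.
Row 2: -2 + 1 − 1 + 1 + 28 + 54 = 81, so its missing entry is 82 − 81 = 1.
Column 5: 17 + 1 + 3 + 9 + 18 + 18 = 66, so its missing entry is 82 − 66 = 16.
Row 6: 27 + 11 + 7 + 16 + 8 + 3 = 72, so its missing entry is 82 − 72 = 10.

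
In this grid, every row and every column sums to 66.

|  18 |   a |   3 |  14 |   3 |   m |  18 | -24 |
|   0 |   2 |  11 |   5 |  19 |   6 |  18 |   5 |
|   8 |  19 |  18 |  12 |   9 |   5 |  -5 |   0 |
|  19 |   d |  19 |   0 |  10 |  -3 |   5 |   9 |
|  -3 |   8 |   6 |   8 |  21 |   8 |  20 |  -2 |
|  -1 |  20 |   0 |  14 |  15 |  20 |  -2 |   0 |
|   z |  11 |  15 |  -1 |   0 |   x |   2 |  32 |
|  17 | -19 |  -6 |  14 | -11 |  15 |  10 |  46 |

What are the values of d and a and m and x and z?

Row 4: 19 + 19 + 0 + 10 − 3 + 5 + 9 = 59, so its missing entry is 66 − 59 = 7.
Column 2: 2 + 19 + 7 + 8 + 20 + 11 − 19 = 48, so its missing entry is 66 − 48 = 18.
Row 1: 18 + 18 + 3 + 14 + 3 + 18 − 24 = 50, so its missing entry is 66 − 50 = 16.
Column 6: 16 + 6 + 5 − 3 + 8 + 20 + 15 = 67, so its missing entry is 66 − 67 = -1.
Row 7: 11 + 15 − 1 + 0 − 1 + 2 + 32 = 58, so its missing entry is 66 − 58 = 8.

d = 7, a = 18, m = 16, x = -1, z = 8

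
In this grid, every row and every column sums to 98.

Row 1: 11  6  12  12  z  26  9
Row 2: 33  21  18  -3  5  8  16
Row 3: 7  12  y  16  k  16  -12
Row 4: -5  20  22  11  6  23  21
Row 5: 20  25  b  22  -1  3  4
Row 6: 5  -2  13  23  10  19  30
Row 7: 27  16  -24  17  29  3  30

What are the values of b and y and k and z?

b = 25, y = 32, k = 27, z = 22

Row 1 has 11 + 6 + 12 + 12 + 26 + 9 = 76; the blank must be 98 − 76 = 22.
Column 5 has 22 + 5 + 6 − 1 + 10 + 29 = 71; the blank must be 98 − 71 = 27.
Row 5 has 20 + 25 + 22 − 1 + 3 + 4 = 73; the blank must be 98 − 73 = 25.
Row 3 has 7 + 12 + 16 + 27 + 16 − 12 = 66; the blank must be 98 − 66 = 32.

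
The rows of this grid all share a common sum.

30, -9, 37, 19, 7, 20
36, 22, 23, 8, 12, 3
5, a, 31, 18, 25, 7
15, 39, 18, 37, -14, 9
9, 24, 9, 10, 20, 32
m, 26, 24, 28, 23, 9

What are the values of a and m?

Rows 1 and 2 both add up to 104, so every row sums to 104.
Row 3: 5 + 31 + 18 + 25 + 7 = 86, so the missing entry is 104 − 86 = 18.
Row 6: 26 + 24 + 28 + 23 + 9 = 110, so the missing entry is 104 − 110 = -6.

a = 18, m = -6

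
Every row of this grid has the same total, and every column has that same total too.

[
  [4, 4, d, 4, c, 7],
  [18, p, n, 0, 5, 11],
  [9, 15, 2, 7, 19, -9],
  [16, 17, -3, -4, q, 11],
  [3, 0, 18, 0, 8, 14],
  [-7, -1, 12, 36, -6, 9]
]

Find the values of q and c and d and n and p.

q = 6, c = 11, d = 13, n = 1, p = 8

Rows 3 and 5 both sum to 43, so that's the common total.
The known cells in row 4 total 37, leaving 43 − 37 = 6 for the blank.
The known cells in column 5 total 32, leaving 43 − 32 = 11 for the blank.
The known cells in column 2 total 35, leaving 43 − 35 = 8 for the blank.
The known cells in row 2 total 42, leaving 43 − 42 = 1 for the blank.
The known cells in row 1 total 30, leaving 43 − 30 = 13 for the blank.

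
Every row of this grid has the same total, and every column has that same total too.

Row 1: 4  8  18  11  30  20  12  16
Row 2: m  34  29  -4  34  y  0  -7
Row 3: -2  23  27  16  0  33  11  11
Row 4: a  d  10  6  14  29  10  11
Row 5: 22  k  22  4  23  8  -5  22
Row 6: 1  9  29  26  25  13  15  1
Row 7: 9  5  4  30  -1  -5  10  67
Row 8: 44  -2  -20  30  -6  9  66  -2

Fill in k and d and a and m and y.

k = 23, d = 19, a = 20, m = 21, y = 12

Rows 1 and 3 both sum to 119, so that's the common total.
Column 6 has 20 + 33 + 29 + 8 + 13 − 5 + 9 = 107; the blank must be 119 − 107 = 12.
Row 2 has 34 + 29 − 4 + 34 + 12 + 0 − 7 = 98; the blank must be 119 − 98 = 21.
Column 1 has 4 + 21 − 2 + 22 + 1 + 9 + 44 = 99; the blank must be 119 − 99 = 20.
Row 4 has 20 + 10 + 6 + 14 + 29 + 10 + 11 = 100; the blank must be 119 − 100 = 19.
Row 5 has 22 + 22 + 4 + 23 + 8 − 5 + 22 = 96; the blank must be 119 − 96 = 23.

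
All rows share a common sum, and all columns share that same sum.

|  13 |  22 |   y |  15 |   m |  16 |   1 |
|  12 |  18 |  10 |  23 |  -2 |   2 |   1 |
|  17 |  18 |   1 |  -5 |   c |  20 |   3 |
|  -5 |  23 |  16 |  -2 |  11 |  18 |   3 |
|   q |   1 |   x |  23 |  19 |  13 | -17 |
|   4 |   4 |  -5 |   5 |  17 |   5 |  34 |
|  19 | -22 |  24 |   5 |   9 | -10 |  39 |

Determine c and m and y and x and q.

Rows 2 and 4 both sum to 64, so that's the common total.
Row 3 has 17 + 18 + 1 − 5 + 20 + 3 = 54; the blank must be 64 − 54 = 10.
Column 1 has 13 + 12 + 17 − 5 + 4 + 19 = 60; the blank must be 64 − 60 = 4.
Column 5 has -2 + 10 + 11 + 19 + 17 + 9 = 64; the blank must be 64 − 64 = 0.
Row 5 has 4 + 1 + 23 + 19 + 13 − 17 = 43; the blank must be 64 − 43 = 21.
Row 1 has 13 + 22 + 15 + 0 + 16 + 1 = 67; the blank must be 64 − 67 = -3.

c = 10, m = 0, y = -3, x = 21, q = 4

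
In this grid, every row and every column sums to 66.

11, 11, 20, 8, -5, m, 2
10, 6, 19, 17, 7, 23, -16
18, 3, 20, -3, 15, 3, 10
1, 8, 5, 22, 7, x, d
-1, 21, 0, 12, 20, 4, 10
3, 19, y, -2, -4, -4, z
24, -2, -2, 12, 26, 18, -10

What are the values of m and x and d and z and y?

m = 19, x = 3, d = 20, z = 50, y = 4

Row 1 has 11 + 11 + 20 + 8 − 5 + 2 = 47; the blank must be 66 − 47 = 19.
Column 6 has 19 + 23 + 3 + 4 − 4 + 18 = 63; the blank must be 66 − 63 = 3.
Row 4 has 1 + 8 + 5 + 22 + 7 + 3 = 46; the blank must be 66 − 46 = 20.
Column 7 has 2 − 16 + 10 + 20 + 10 − 10 = 16; the blank must be 66 − 16 = 50.
Row 6 has 3 + 19 − 2 − 4 − 4 + 50 = 62; the blank must be 66 − 62 = 4.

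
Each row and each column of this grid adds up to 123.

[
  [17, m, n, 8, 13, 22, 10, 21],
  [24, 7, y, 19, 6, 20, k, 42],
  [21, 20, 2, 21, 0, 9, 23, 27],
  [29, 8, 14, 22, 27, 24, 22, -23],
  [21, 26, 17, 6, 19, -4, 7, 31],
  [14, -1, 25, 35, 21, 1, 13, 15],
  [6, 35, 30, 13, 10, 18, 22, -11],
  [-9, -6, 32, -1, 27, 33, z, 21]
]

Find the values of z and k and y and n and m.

The known cells in column 2 total 89, leaving 123 − 89 = 34 for the blank.
The known cells in row 1 total 125, leaving 123 − 125 = -2 for the blank.
The known cells in column 3 total 118, leaving 123 − 118 = 5 for the blank.
The known cells in row 8 total 97, leaving 123 − 97 = 26 for the blank.
The known cells in row 2 total 123, leaving 123 − 123 = 0 for the blank.

z = 26, k = 0, y = 5, n = -2, m = 34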